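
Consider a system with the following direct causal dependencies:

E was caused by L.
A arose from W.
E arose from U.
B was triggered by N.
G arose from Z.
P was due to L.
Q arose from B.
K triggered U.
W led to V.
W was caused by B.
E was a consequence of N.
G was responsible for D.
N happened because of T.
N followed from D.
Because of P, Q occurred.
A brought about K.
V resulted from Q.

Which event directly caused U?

K

Upstream contributors include Z, T, G, D, N, B, W, A, but only K feeds directly into U.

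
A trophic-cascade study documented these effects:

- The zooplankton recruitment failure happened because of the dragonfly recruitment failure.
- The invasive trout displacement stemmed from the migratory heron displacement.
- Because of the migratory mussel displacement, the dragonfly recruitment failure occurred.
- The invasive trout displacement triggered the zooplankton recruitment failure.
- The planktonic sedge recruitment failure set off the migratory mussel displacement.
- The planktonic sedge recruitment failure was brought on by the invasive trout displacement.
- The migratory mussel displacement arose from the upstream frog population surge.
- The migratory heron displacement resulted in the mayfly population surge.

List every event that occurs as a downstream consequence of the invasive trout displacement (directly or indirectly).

Direct effects: the planktonic sedge recruitment failure, the zooplankton recruitment failure.
2 steps out: the migratory mussel displacement.
3 steps out: the dragonfly recruitment failure.
Not reachable from it: the migratory heron displacement, the mayfly population surge, the upstream frog population surge.

the dragonfly recruitment failure, the migratory mussel displacement, the planktonic sedge recruitment failure, the zooplankton recruitment failure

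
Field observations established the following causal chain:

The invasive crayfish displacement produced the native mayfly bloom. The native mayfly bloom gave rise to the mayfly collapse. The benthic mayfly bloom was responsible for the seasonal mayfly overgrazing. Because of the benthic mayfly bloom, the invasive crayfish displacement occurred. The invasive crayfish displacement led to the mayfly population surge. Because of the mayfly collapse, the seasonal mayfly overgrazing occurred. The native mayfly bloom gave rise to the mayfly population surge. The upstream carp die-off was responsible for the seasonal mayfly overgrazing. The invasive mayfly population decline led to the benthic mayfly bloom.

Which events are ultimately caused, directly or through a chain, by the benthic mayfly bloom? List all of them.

the invasive crayfish displacement, the mayfly collapse, the mayfly population surge, the native mayfly bloom, the seasonal mayfly overgrazing

Direct effects: the invasive crayfish displacement, the seasonal mayfly overgrazing.
2 steps out: the native mayfly bloom, the mayfly population surge.
3 steps out: the mayfly collapse.
Not reachable from it: the invasive mayfly population decline, the upstream carp die-off.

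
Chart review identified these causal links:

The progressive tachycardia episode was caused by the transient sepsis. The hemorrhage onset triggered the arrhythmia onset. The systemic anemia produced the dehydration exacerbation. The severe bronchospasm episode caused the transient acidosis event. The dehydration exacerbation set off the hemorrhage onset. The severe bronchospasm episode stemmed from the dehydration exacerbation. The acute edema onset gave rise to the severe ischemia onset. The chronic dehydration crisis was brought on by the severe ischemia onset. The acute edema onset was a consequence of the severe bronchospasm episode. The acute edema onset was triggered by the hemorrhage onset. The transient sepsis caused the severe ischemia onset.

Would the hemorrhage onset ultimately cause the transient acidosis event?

The hemorrhage onset leads to the arrhythmia onset, the acute edema onset, the severe ischemia onset, the chronic dehydration crisis; the transient acidosis event is not among them.

No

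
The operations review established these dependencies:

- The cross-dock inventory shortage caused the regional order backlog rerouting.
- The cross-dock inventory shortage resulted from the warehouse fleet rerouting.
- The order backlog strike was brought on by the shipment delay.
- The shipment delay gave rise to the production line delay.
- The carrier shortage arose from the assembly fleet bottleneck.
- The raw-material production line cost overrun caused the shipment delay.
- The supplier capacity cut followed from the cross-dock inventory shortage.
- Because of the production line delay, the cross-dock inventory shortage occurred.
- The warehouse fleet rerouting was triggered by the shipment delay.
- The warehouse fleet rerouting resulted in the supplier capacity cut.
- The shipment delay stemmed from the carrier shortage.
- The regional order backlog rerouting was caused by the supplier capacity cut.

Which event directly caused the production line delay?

the shipment delay

Upstream contributors include the raw-material production line cost overrun, the assembly fleet bottleneck, the carrier shortage, but only the shipment delay feeds directly into the production line delay.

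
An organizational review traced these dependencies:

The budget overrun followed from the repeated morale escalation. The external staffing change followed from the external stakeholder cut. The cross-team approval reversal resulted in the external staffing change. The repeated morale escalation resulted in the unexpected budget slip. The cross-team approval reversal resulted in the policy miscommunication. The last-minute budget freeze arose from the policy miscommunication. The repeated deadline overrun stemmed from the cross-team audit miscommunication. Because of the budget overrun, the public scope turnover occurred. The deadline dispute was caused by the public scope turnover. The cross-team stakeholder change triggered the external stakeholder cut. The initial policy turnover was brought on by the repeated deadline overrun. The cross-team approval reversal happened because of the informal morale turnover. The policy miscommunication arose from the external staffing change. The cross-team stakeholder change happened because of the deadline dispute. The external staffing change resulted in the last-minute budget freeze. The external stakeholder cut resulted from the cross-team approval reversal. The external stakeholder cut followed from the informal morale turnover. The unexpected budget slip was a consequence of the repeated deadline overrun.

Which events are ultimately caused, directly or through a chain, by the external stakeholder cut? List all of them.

Direct effects: the external staffing change.
2 steps out: the policy miscommunication, the last-minute budget freeze.
Not reachable from it: the repeated morale escalation, the budget overrun, the public scope turnover, the deadline dispute, the cross-team stakeholder change, the informal morale turnover, the cross-team approval reversal, the cross-team audit miscommunication, the repeated deadline overrun, the initial policy turnover, the unexpected budget slip.

the external staffing change, the last-minute budget freeze, the policy miscommunication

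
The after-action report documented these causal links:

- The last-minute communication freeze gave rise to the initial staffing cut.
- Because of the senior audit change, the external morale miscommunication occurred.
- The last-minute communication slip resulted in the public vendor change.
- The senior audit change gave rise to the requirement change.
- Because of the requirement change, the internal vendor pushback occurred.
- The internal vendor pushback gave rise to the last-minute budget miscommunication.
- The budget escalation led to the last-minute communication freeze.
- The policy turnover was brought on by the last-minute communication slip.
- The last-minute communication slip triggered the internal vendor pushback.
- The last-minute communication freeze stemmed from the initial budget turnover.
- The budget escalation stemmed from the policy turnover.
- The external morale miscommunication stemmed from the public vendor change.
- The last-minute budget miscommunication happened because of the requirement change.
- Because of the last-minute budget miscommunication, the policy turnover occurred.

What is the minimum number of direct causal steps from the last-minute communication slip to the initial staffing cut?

4

Shortest chain: the last-minute communication slip → the policy turnover → the budget escalation → the last-minute communication freeze → the initial staffing cut.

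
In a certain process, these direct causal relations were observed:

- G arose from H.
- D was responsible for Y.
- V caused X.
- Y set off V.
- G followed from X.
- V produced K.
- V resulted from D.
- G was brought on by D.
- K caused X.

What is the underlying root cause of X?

D

Tracing upstream from X: X ← V ← D.
D has no stated cause, so it is the root.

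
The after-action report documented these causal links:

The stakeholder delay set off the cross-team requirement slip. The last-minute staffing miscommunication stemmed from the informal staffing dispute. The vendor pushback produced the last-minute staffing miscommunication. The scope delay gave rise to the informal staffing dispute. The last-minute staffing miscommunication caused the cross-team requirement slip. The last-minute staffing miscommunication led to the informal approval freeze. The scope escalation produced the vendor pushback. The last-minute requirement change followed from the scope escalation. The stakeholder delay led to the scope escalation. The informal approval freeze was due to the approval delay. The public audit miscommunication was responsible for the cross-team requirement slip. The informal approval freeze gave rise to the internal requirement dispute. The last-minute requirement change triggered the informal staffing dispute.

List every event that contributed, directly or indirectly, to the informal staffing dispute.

the last-minute requirement change, the scope delay, the scope escalation, the stakeholder delay

Immediate causes of the informal staffing dispute: the last-minute requirement change, the scope delay.
Further upstream: the stakeholder delay, the scope escalation.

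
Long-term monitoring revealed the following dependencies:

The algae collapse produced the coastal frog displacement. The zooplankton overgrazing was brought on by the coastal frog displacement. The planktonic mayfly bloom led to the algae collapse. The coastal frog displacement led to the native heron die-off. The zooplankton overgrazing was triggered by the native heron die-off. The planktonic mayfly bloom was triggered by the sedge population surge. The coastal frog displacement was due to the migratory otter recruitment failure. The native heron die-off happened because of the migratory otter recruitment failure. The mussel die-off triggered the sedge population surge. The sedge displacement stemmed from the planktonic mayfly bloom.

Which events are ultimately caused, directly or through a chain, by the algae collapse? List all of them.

Direct effects: the coastal frog displacement.
2 steps out: the native heron die-off, the zooplankton overgrazing.
Not reachable from it: the mussel die-off, the sedge population surge, the planktonic mayfly bloom, the migratory otter recruitment failure, the sedge displacement.

the coastal frog displacement, the native heron die-off, the zooplankton overgrazing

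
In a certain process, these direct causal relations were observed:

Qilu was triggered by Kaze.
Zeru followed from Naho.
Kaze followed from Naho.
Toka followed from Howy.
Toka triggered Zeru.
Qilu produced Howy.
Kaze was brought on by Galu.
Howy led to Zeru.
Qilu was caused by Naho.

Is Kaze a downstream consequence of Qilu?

Qilu leads to Howy, Toka, Zeru; Kaze is not among them.

No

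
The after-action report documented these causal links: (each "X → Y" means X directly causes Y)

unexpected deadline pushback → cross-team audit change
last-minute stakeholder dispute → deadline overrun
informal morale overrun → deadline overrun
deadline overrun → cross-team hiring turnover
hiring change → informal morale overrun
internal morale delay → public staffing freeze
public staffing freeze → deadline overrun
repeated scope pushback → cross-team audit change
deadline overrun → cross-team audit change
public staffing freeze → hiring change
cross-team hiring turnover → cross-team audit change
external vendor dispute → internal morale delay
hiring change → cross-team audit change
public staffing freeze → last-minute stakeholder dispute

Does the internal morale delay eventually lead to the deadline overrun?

There is a causal chain: the internal morale delay → the public staffing freeze → the deadline overrun.

Yes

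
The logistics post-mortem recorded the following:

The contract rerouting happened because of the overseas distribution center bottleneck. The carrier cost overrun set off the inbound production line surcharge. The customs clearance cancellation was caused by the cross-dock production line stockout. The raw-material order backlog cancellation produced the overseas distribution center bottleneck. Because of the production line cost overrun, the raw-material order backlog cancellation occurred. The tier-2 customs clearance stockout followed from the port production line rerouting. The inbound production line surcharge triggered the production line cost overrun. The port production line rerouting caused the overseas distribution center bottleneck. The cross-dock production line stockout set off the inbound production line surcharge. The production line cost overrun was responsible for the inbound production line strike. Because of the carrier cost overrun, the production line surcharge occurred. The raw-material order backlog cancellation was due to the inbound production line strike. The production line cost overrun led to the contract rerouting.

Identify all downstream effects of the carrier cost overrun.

Direct effects: the production line surcharge, the inbound production line surcharge.
2 steps out: the production line cost overrun.
3 steps out: the inbound production line strike, the raw-material order backlog cancellation, the contract rerouting.
4 steps out: the overseas distribution center bottleneck.
Not reachable from it: the cross-dock production line stockout, the customs clearance cancellation, the port production line rerouting, the tier-2 customs clearance stockout.

the contract rerouting, the inbound production line strike, the inbound production line surcharge, the overseas distribution center bottleneck, the production line cost overrun, the production line surcharge, the raw-material order backlog cancellation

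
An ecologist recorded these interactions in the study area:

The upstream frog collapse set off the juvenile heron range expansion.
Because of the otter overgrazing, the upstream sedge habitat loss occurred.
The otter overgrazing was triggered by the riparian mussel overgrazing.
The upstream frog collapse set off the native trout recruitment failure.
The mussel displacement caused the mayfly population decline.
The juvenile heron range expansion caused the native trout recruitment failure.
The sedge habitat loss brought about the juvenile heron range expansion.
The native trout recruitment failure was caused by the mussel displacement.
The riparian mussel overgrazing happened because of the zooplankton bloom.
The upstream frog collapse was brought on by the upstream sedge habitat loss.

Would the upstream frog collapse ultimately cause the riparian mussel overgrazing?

The upstream frog collapse leads to the juvenile heron range expansion, the native trout recruitment failure; the riparian mussel overgrazing is not among them.

No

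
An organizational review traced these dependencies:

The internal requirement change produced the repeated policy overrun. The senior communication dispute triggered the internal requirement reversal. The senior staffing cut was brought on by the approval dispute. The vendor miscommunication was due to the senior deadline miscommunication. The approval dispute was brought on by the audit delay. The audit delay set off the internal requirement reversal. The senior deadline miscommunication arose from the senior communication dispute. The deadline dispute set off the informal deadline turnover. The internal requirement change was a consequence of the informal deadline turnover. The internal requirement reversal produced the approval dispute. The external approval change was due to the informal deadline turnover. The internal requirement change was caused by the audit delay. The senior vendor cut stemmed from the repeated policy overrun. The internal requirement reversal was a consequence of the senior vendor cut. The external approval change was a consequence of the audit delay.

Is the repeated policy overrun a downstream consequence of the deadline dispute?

Yes

There is a causal chain: the deadline dispute → the informal deadline turnover → the internal requirement change → the repeated policy overrun.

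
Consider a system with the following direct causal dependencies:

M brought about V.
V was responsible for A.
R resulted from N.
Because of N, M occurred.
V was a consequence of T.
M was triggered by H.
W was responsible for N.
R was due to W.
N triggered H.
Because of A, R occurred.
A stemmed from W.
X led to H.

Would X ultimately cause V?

There is a causal chain: X → H → M → V.

Yes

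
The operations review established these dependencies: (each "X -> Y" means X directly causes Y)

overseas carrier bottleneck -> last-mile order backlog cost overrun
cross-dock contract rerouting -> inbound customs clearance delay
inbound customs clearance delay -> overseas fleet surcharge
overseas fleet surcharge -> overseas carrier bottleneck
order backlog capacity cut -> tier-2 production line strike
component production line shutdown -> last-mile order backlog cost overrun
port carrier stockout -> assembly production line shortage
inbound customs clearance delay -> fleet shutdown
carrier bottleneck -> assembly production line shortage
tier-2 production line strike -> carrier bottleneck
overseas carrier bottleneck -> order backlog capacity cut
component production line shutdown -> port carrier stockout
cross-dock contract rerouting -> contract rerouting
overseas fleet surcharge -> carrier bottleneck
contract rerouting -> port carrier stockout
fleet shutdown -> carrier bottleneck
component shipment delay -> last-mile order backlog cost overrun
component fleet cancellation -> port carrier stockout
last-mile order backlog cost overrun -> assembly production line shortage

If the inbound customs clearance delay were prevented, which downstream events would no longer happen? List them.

the carrier bottleneck, the fleet shutdown, the order backlog capacity cut, the overseas carrier bottleneck, the overseas fleet surcharge, the tier-2 production line strike

Downstream of the inbound customs clearance delay: the overseas fleet surcharge, the fleet shutdown, the overseas carrier bottleneck, the order backlog capacity cut, the tier-2 production line strike, the carrier bottleneck, the last-mile order backlog cost overrun, the assembly production line shortage.
Of those, still caused via another path: the last-mile order backlog cost overrun, the assembly production line shortage.
The remainder have no surviving cause.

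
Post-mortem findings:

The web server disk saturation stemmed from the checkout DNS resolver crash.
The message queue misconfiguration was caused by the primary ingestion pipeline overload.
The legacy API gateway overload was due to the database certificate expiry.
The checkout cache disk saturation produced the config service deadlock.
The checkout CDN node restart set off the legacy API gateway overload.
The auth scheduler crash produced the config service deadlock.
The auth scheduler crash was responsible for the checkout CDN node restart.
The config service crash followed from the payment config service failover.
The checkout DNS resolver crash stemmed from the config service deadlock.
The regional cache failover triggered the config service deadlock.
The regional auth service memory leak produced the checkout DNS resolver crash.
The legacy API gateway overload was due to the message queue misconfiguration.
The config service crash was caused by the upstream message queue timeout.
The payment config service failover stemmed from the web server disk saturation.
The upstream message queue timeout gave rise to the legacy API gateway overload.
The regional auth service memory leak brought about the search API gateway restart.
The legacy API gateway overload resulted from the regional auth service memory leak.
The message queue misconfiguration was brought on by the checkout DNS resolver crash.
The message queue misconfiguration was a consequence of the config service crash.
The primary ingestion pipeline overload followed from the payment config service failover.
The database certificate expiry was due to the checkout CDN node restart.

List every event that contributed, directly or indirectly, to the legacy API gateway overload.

the auth scheduler crash, the checkout CDN node restart, the checkout DNS resolver crash, the checkout cache disk saturation, the config service crash, the config service deadlock, the database certificate expiry, the message queue misconfiguration, the payment config service failover, the primary ingestion pipeline overload, the regional auth service memory leak, the regional cache failover, the upstream message queue timeout, the web server disk saturation

Immediate causes of the legacy API gateway overload: the regional auth service memory leak, the upstream message queue timeout, the checkout CDN node restart, the database certificate expiry, the message queue misconfiguration.
Further upstream: the checkout cache disk saturation, the regional cache failover, the auth scheduler crash, the config service deadlock, the checkout DNS resolver crash, the web server disk saturation, the payment config service failover, the config service crash, the primary ingestion pipeline overload.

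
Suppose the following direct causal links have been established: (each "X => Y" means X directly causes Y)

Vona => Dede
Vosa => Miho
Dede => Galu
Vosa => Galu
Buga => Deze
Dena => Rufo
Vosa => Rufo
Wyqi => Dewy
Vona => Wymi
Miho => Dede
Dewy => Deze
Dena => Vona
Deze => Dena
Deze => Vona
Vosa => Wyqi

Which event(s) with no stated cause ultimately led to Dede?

Buga, Vosa

Tracing upstream from Dede: Dede ← Miho ← Vosa.
A separate upstream branch: Dede ← Vona ← Deze ← Buga.
Each of those chain origins has no stated cause.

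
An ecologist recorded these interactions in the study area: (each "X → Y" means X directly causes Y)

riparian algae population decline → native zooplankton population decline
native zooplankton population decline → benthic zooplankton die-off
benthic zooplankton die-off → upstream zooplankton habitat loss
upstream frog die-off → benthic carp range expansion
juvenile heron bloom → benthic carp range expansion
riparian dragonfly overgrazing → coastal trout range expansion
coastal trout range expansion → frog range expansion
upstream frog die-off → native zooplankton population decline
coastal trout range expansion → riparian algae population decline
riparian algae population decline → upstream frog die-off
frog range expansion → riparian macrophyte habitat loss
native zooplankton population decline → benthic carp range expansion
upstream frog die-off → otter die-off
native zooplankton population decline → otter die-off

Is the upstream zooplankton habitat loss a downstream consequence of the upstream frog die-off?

Yes

There is a causal chain: the upstream frog die-off → the native zooplankton population decline → the benthic zooplankton die-off → the upstream zooplankton habitat loss.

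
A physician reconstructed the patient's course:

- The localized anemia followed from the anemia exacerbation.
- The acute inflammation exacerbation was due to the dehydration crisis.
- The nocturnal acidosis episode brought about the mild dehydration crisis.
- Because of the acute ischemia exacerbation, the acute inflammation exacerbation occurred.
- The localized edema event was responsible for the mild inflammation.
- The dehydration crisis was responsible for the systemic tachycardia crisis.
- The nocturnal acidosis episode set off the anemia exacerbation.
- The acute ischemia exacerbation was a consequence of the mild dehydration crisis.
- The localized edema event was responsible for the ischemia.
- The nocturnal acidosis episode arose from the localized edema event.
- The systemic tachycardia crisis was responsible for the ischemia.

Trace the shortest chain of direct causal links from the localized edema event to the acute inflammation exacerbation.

the localized edema event → the nocturnal acidosis episode
the nocturnal acidosis episode → the mild dehydration crisis
the mild dehydration crisis → the acute ischemia exacerbation
the acute ischemia exacerbation → the acute inflammation exacerbation
Length: 4 steps.

the localized edema event → the nocturnal acidosis episode → the mild dehydration crisis → the acute ischemia exacerbation → the acute inflammation exacerbation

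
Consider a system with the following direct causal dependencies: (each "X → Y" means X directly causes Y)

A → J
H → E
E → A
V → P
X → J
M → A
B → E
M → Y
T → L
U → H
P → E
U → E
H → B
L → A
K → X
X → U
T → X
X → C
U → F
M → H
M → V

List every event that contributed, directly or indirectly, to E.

B, H, K, M, P, T, U, V, X

Immediate causes of E: U, H, P, B.
Further upstream: M, T, K, X, V.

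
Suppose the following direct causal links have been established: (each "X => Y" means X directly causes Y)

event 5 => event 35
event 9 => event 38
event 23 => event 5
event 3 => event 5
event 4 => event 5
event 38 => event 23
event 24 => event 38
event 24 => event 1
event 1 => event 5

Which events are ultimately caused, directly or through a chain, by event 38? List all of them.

Direct effects: event 23.
2 steps out: event 5.
3 steps out: event 35.
Not reachable from it: event 4, event 3, event 9, event 24, event 1.

event 23, event 35, event 5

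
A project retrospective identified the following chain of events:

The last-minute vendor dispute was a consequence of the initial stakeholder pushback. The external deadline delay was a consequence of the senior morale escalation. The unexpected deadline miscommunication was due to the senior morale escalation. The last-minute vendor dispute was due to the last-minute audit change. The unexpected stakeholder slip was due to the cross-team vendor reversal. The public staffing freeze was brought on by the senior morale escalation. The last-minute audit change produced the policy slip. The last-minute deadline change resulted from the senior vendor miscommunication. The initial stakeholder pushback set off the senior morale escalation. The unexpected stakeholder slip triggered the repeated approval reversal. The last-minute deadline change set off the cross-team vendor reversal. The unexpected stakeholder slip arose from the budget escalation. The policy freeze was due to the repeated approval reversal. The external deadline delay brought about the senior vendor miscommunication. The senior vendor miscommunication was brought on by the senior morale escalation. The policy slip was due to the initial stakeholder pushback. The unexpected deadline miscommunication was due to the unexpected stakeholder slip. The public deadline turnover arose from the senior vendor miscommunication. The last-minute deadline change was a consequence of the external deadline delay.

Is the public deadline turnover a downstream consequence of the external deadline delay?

There is a causal chain: the external deadline delay → the senior vendor miscommunication → the public deadline turnover.

Yes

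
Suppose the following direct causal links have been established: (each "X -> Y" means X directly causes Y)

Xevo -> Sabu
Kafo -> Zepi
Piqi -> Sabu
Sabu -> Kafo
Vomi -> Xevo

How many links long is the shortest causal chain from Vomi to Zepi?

4

Shortest chain: Vomi → Xevo → Sabu → Kafo → Zepi.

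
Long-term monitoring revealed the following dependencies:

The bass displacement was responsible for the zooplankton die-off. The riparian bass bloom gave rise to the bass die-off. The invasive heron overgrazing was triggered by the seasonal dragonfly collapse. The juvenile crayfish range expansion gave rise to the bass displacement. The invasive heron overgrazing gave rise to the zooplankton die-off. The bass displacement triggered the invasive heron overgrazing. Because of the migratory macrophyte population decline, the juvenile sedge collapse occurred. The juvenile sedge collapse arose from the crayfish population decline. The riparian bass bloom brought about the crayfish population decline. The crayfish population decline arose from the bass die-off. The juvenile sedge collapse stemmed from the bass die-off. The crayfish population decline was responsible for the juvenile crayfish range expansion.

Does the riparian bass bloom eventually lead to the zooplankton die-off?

Yes

There is a causal chain: the riparian bass bloom → the crayfish population decline → the juvenile crayfish range expansion → the bass displacement → the zooplankton die-off.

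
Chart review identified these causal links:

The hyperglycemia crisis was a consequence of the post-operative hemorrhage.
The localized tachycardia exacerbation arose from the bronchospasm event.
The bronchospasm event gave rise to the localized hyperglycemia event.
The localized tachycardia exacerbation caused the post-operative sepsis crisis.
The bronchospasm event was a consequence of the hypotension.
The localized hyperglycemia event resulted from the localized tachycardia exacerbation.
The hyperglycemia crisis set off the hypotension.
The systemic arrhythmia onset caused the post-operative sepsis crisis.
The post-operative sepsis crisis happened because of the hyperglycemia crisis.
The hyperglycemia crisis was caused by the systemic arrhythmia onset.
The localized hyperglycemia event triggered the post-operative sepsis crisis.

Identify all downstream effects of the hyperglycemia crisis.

the bronchospasm event, the hypotension, the localized hyperglycemia event, the localized tachycardia exacerbation, the post-operative sepsis crisis

Direct effects: the hypotension, the post-operative sepsis crisis.
2 steps out: the bronchospasm event.
3 steps out: the localized tachycardia exacerbation, the localized hyperglycemia event.
Not reachable from it: the post-operative hemorrhage, the systemic arrhythmia onset.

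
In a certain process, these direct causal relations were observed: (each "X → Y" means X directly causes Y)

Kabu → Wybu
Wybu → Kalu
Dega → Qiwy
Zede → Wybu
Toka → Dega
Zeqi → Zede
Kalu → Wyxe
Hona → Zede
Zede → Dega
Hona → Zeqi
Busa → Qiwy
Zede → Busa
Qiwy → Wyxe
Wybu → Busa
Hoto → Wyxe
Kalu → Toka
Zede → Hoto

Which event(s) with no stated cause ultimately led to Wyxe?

Tracing upstream from Wyxe: Wyxe ← Hoto ← Zede ← Hona.
A separate upstream branch: Wyxe ← Kalu ← Wybu ← Kabu.
Each of those chain origins has no stated cause.

Hona, Kabu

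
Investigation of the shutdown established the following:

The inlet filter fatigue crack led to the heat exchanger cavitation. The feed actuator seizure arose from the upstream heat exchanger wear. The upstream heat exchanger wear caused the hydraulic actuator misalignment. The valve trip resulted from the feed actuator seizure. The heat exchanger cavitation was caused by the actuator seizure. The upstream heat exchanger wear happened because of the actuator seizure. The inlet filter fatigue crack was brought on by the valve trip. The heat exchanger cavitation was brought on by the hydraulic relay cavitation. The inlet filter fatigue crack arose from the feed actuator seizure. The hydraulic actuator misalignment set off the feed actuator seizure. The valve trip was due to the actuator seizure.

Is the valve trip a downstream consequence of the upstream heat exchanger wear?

There is a causal chain: the upstream heat exchanger wear → the feed actuator seizure → the valve trip.

Yes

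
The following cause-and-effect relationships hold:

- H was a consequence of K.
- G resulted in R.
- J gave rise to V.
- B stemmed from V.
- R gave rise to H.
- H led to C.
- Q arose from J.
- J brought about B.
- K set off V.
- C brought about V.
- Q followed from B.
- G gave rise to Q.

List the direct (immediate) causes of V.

C, J, K

Upstream contributors include G, R, H, but only C, J, K feed directly into V.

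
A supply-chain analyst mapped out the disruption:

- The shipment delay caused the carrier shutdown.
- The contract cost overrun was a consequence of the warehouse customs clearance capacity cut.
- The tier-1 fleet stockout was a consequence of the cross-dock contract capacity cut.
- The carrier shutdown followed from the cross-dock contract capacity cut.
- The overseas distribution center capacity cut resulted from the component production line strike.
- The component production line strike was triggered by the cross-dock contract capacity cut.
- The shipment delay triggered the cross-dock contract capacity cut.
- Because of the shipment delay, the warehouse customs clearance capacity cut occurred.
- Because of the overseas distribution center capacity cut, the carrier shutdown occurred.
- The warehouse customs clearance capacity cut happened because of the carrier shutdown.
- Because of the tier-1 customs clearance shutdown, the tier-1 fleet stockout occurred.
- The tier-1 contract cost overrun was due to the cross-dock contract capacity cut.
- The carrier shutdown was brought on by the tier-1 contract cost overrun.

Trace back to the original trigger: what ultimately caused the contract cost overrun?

Tracing upstream from the contract cost overrun: the contract cost overrun ← the warehouse customs clearance capacity cut ← the shipment delay.
The shipment delay has no stated cause, so it is the root.

the shipment delay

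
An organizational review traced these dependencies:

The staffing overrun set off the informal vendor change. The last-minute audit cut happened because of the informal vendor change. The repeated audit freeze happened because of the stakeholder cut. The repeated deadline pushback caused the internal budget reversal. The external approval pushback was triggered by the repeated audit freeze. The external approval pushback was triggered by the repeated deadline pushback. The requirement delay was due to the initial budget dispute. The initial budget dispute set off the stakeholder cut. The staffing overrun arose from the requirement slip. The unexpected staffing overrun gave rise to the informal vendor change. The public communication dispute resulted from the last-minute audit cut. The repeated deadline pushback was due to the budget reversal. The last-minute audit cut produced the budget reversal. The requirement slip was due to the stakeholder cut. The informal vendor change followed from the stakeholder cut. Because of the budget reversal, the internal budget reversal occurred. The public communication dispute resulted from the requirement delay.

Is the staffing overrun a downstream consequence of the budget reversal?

No

The budget reversal leads to the repeated deadline pushback, the external approval pushback, the internal budget reversal; the staffing overrun is not among them.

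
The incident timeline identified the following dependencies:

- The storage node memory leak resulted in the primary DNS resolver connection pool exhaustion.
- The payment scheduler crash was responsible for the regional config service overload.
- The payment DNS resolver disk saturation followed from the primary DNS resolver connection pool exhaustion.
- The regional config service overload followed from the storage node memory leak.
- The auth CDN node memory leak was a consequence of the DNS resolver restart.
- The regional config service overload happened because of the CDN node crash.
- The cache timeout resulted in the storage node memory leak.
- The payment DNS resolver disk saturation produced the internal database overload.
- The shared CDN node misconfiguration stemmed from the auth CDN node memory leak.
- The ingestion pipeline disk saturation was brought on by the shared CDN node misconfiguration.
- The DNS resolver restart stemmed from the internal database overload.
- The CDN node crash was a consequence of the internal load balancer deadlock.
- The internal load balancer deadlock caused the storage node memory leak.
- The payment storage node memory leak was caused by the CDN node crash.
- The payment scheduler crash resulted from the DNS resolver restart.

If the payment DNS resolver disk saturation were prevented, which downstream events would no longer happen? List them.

the DNS resolver restart, the auth CDN node memory leak, the ingestion pipeline disk saturation, the internal database overload, the payment scheduler crash, the shared CDN node misconfiguration

Downstream of the payment DNS resolver disk saturation: the internal database overload, the DNS resolver restart, the auth CDN node memory leak, the payment scheduler crash, the shared CDN node misconfiguration, the ingestion pipeline disk saturation, the regional config service overload.
Of those, still caused via another path: the regional config service overload.
The remainder have no surviving cause.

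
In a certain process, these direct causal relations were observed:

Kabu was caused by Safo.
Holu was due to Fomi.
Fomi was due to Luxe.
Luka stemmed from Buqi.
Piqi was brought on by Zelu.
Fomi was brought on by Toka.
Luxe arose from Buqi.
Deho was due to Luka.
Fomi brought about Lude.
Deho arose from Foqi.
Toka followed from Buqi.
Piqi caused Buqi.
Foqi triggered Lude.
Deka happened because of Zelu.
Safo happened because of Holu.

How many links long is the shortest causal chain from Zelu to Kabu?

Shortest chain: Zelu → Piqi → Buqi → Toka → Fomi → Holu → Safo → Kabu.

7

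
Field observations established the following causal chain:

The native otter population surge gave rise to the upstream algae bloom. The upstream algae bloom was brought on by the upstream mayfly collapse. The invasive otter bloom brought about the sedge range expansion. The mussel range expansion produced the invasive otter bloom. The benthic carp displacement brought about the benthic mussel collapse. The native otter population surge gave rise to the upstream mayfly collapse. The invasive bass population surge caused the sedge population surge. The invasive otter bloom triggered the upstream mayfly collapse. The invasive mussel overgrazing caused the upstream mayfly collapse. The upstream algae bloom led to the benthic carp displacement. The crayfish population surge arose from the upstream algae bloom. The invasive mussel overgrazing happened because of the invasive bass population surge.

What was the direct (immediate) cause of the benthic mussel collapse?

the benthic carp displacement

Upstream contributors include the invasive bass population surge, the mussel range expansion, the invasive otter bloom, the native otter population surge, the invasive mussel overgrazing, the upstream mayfly collapse, the upstream algae bloom, but only the benthic carp displacement feeds directly into the benthic mussel collapse.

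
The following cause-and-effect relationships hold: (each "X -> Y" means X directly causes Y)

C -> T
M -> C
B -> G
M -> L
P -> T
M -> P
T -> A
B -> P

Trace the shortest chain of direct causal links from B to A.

B → P
P → T
T → A
Length: 3 steps.

B → P → T → A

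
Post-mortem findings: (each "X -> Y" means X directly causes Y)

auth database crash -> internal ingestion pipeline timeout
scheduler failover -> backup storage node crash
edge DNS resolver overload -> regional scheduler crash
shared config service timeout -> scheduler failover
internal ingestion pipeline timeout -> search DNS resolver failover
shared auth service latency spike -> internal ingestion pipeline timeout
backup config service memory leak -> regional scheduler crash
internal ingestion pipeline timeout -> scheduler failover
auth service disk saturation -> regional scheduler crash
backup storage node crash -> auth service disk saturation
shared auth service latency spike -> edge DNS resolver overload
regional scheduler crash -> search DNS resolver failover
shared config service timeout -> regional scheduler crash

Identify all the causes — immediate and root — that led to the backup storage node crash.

Immediate cause of the backup storage node crash: the scheduler failover.
Further upstream: the shared auth service latency spike, the auth database crash, the shared config service timeout, the internal ingestion pipeline timeout.

the auth database crash, the internal ingestion pipeline timeout, the scheduler failover, the shared auth service latency spike, the shared config service timeout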